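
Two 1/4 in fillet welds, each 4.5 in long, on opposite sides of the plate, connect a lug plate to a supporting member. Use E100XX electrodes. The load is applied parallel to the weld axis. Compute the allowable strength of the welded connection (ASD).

R_n/Ω ≈ 47.7 kip

E100XX → F_EXX = 100 ksi.
Effective throat t_e = 0.707 × 0.25 = 0.1767 in.
Total length L = 9 in; A_we = 0.1767 × 9 = 1.591 in².
F_nw = 0.6 F_EXX = 0.6 × 100 = 60 ksi.
R_n = 60 × 1.591 = 95.44 kip; R_n/Ω = 95.44/2.0 = 47.72 kip.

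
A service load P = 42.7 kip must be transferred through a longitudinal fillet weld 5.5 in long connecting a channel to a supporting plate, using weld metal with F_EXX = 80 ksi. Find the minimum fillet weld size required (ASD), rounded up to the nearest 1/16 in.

w = 1/2 in

Total weld length L = 5.5 in.
Required throat t_e = P × Ω / (0.6 F_EXX × L) = 42.7 × 2.0 / (0.6 × 80 × 5.5) = 0.3235 in.
Required leg w = t_e / 0.707 = 0.4575 in → use 1/2 in.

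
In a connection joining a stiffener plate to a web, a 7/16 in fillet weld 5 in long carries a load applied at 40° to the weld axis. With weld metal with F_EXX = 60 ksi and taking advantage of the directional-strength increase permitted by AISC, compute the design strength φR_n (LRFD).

φR_n ≈ 52.5 kip

t_e = 0.707 × 0.4375 = 0.3093 in; A_we = 0.3093 × 5 = 1.547 in².
Directional factor: 1.0 + 0.5 sin^1.5(40°) = 1.258.
F_nw = 0.6 × 60 × 1.258 = 45.28 ksi.
φR_n = 0.75 × 45.28 × 1.547 = 52.52 kip.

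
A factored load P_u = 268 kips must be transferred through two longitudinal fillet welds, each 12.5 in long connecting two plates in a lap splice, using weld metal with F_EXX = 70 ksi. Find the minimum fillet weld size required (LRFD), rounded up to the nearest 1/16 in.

Total weld length L = 25 in.
Required throat t_e = P_u / (φ × 0.6 F_EXX × L) = 268 / (0.75 × 0.6 × 70 × 25) = 0.3403 in.
Required leg w = t_e / 0.707 = 0.4814 in → use 1/2 in.

w = 1/2 in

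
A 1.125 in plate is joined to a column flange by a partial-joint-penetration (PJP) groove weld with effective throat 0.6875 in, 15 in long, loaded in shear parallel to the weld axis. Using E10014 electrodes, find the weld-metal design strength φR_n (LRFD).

E100XX → F_EXX = 100 ksi.
Effective throat (given) t_e = 0.6875 in.
A_we = 0.6875 × 15 = 10.31 in².
F_nw = 0.6 F_EXX = 60 ksi.
φR_n = 0.75 × 60 × 10.31 = 464.1 kips.

φR_n ≈ 464 kips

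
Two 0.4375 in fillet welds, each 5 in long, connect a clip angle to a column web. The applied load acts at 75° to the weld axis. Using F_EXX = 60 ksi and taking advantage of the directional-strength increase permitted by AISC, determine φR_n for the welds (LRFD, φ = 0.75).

φR_n ≈ 123 kips

t_e = 0.707 × 0.4375 = 0.3093 in; A_we = 0.3093 × 10 = 3.093 in².
Directional factor: 1.0 + 0.5 sin^1.5(75°) = 1.475.
F_nw = 0.6 × 60 × 1.475 = 53.09 ksi.
φR_n = 0.75 × 53.09 × 3.093 = 123.2 kips.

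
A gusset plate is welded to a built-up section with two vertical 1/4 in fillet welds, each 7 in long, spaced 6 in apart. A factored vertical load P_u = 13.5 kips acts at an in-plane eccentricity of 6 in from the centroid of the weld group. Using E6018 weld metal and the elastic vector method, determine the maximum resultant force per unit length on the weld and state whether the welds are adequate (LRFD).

f_max ≈ 2.76 kip/in; adequate

E60XX → F_EXX = 60 ksi.
Total weld length L_w = 14 in. Treat welds as unit-width lines.
Polar moment about centroid: J = 2[d³/12 + d(b/2)²] = 2[7³/12 + 7×3²] = 183.2 in³.
Direct shear f_v = P/L_w = 13.5 / 14 = 0.9643 kip/in (vertical).
Torsion M = P·e = 13.5 × 6 = 81 kip·in.
Critical point at (x, y) = (3, 3.5) from centroid. f_tx = M·y/J = 1.548 kip/in; f_ty = M·x/J = 1.327 kip/in.
Resultant f_max = √[f_tx² + (f_v + f_ty)²] = √[1.548² + (0.9643 + 1.327)²] = 2.765 kip/in.
Capacity per unit length: φr_n = 0.75 × 0.6 × 60 × (0.707 × 0.25) = 4.772 kip/in.
2.765 ≤ 4.772 → adequate.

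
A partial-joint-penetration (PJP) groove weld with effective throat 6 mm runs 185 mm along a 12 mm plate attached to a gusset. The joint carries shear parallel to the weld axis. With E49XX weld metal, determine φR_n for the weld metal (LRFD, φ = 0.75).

E49XX → F_EXX = 490 MPa.
Effective throat (given) t_e = 6 mm.
A_we = 6 × 185 = 1110 mm².
F_nw = 0.6 F_EXX = 294 MPa.
φR_n = 0.75 × 294 × 1110 × 10⁻³ = 244.8 kN.

φR_n ≈ 245 kN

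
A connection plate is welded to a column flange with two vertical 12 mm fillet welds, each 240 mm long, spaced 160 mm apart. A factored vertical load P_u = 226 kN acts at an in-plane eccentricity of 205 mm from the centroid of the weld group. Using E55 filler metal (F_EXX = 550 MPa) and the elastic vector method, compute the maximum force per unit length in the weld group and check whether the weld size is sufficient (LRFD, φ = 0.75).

Total weld length L_w = 480 mm. Treat welds as unit-width lines.
Polar moment about centroid: J = 2[d³/12 + d(b/2)²] = 2[240³/12 + 240×80²] = 5376000 mm³.
Direct shear f_v = P/L_w = 226×10³ / 480 = 470.8 N/mm (vertical).
Torsion M = P·e = 226×10³ × 205 = 46330000 N·mm.
Critical point at (x, y) = (80, 120) from centroid. f_tx = M·y/J = 1034 N/mm; f_ty = M·x/J = 689.4 N/mm.
Resultant f_max = √[f_tx² + (f_v + f_ty)²] = √[1034² + (470.8 + 689.4)²] = 1554 N/mm.
Capacity per unit length: φr_n = 0.75 × 0.6 × 550 × (0.707 × 12) = 2100 N/mm.
1554 ≤ 2100 → adequate.

f_max ≈ 1550 N/mm; adequate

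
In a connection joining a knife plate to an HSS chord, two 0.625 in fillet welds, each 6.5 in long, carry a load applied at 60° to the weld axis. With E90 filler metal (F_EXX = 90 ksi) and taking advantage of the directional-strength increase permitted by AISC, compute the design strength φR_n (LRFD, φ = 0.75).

t_e = 0.707 × 0.625 = 0.4419 in; A_we = 0.4419 × 13 = 5.744 in².
Directional factor: 1.0 + 0.5 sin^1.5(60°) = 1.403.
F_nw = 0.6 × 90 × 1.403 = 75.76 ksi.
φR_n = 0.75 × 75.76 × 5.744 = 326.4 kips.

φR_n ≈ 326 kips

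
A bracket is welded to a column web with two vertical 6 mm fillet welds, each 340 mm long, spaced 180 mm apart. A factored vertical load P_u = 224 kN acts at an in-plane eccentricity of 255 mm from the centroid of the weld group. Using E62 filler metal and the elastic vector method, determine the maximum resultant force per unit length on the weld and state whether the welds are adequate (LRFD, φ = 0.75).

E62XX → F_EXX = 620 MPa.
Total weld length L_w = 680 mm. Treat welds as unit-width lines.
Polar moment about centroid: J = 2[d³/12 + d(b/2)²] = 2[340³/12 + 340×90²] = 12060000 mm³.
Direct shear f_v = P/L_w = 224×10³ / 680 = 329.4 N/mm (vertical).
Torsion M = P·e = 224×10³ × 255 = 57120000 N·mm.
Critical point at (x, y) = (90, 170) from centroid. f_tx = M·y/J = 805.3 N/mm; f_ty = M·x/J = 426.3 N/mm.
Resultant f_max = √[f_tx² + (f_v + f_ty)²] = √[805.3² + (329.4 + 426.3)²] = 1104 N/mm.
Capacity per unit length: φr_n = 0.75 × 0.6 × 620 × (0.707 × 6) = 1184 N/mm.
1104 ≤ 1184 → adequate.

f_max ≈ 1100 N/mm; adequate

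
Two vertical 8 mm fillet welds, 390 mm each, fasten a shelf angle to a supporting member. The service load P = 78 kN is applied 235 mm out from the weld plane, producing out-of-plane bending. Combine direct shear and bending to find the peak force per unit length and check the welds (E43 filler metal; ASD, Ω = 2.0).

E43XX → F_EXX = 430 MPa.
L_w = 2 × 390 = 780 mm; section modulus (unit throat) S = 2 × L²/6 = 50700 mm².
Direct shear f_v = P/L_w = 78×10³/780 = 100 N/mm.
Moment M = P × e = 78×10³ × 235 = 18330000 N·mm; bending f_b = M/S = 361.5 N/mm.
f_max = √(f_v² + f_b²) = √(100² + 361.5²) = 375.1 N/mm.
r_n/Ω = (1/2.0) × 0.6 × 430 × (0.707 × 8) = 729.6 N/mm → adequate.

f_max ≈ 375 N/mm; adequate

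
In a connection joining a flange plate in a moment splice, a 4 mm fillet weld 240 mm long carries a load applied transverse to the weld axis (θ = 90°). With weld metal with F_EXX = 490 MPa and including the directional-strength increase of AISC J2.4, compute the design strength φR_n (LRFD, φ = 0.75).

φR_n ≈ 224 kN

t_e = 0.707 × 4 = 2.828 mm; A_we = 2.828 × 240 = 678.7 mm².
Directional factor: 1.0 + 0.5 sin^1.5(90°) = 1.5.
F_nw = 0.6 × 490 × 1.5 = 441 MPa.
φR_n = 0.75 × 441 × 678.7 × 10⁻³ = 224.5 kN.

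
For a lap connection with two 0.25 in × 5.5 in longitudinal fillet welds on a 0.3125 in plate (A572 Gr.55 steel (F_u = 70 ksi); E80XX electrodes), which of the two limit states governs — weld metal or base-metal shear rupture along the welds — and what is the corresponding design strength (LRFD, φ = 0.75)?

φR_n ≈ 70 kip (weld metal governs)

E80XX → F_EXX = 80 ksi.
t_e = 0.707 × 0.25 = 0.1767 in; L = 11 in.
Weld metal: φR_n = 0.75 × 0.6 × 80 × 0.1767 × 11 = 69.99 kip.
Base metal (shear rupture): φR_n = 0.75 × 0.6 × 70 × 0.3125 × 11 = 108.3 kip.
Governing: weld metal.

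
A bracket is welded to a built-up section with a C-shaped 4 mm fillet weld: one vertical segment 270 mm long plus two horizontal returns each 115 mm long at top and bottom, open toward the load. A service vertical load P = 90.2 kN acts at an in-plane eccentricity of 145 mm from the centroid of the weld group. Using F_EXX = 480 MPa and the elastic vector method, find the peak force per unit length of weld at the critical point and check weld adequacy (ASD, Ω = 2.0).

Total weld length L_w = 500 mm. Treat welds as unit-width lines.
Centroid: x̄ = 2×115×57.5 / 500 = 26.45 mm from the vertical weld.
Polar moment about centroid: J = I_x + I_y = [270³/12 + 2×115×135²] + [270×26.45² + 2(115³/12 + 115×31.05²)] = 6496000 mm³.
Direct shear f_v = P/L_w = 90.2×10³ / 500 = 180.4 N/mm (vertical).
Torsion M = P·e = 90.2×10³ × 145 = 13079000 N·mm.
Critical point at (x, y) = (88.55, 135) from centroid. f_tx = M·y/J = 271.8 N/mm; f_ty = M·x/J = 178.3 N/mm.
Resultant f_max = √[f_tx² + (f_v + f_ty)²] = √[271.8² + (180.4 + 178.3)²] = 450 N/mm.
Capacity per unit length: r_n/Ω = (1/2.0) × 0.6 × 480 × (0.707 × 4) = 407.2 N/mm.
450 > 407.2 → NOT adequate.

f_max ≈ 450 N/mm; NOT adequate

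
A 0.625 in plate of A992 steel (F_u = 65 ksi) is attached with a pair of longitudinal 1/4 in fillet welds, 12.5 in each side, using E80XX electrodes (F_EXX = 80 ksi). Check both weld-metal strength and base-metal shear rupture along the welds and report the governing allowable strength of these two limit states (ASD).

t_e = 0.707 × 0.25 = 0.1767 in; L = 25 in.
Weld metal: R_n/Ω = (1/2.0) × 0.6 × 80 × 0.1767 × 25 = 106 kips.
Base metal (shear rupture): R_n/Ω = (1/2.0) × 0.6 × 65 × 0.625 × 25 = 304.7 kips.
Governing: weld metal.

R_n/Ω ≈ 106 kips (weld metal governs)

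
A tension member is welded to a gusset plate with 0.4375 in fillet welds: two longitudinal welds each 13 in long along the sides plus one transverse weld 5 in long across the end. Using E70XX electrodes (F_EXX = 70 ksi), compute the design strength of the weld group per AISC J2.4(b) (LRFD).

t_e = 0.707 × 0.4375 = 0.3093 in.
R_nwl = 0.6 × 70 × 0.3093 × 26 = 337.8 kip (longitudinal, 2 welds).
R_nwt = 0.6 × 70 × 0.3093 × 5 = 64.96 kip (transverse, base value).
(i) R_nwl + R_nwt = 402.7 kip; (ii) 0.85 R_nwl + 1.5 R_nwt = 384.5 kip.
R_n = max = 402.7 kip [governs: (i)]; φR_n = 302 kip.

φR_n ≈ 302 kip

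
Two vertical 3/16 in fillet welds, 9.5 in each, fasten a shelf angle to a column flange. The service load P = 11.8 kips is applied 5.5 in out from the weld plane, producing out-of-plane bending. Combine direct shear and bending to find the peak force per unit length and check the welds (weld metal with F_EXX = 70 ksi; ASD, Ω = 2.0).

f_max ≈ 2.24 kip/in; adequate

L_w = 2 × 9.5 = 19 in; section modulus (unit throat) S = 2 × L²/6 = 30.08 in².
Direct shear f_v = P/L_w = 11.8/19 = 0.6211 kip/in.
Moment M = P × e = 11.8 × 5.5 = 64.9 kip·in; bending f_b = M/S = 2.157 kip/in.
f_max = √(f_v² + f_b²) = √(0.6211² + 2.157²) = 2.245 kip/in.
r_n/Ω = (1/2.0) × 0.6 × 70 × (0.707 × 0.1875) = 2.784 kip/in → adequate.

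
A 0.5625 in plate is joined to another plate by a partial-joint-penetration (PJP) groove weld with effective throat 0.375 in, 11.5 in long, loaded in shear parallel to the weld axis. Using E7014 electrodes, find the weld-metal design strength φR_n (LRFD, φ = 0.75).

E70XX → F_EXX = 70 ksi.
Effective throat (given) t_e = 0.375 in.
A_we = 0.375 × 11.5 = 4.312 in².
F_nw = 0.6 F_EXX = 42 ksi.
φR_n = 0.75 × 42 × 4.312 = 135.8 kip.

φR_n ≈ 136 kip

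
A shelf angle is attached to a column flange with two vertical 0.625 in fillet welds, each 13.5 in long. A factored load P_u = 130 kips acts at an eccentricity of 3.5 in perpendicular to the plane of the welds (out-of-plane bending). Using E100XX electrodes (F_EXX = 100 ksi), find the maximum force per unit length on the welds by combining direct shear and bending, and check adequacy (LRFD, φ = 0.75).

L_w = 2 × 13.5 = 27 in; section modulus (unit throat) S = 2 × L²/6 = 60.75 in².
Direct shear f_v = P/L_w = 130/27 = 4.815 kip/in.
Moment M = P × e = 130 × 3.5 = 455 kip·in; bending f_b = M/S = 7.49 kip/in.
f_max = √(f_v² + f_b²) = √(4.815² + 7.49²) = 8.904 kip/in.
φr_n = 0.75 × 0.6 × 100 × (0.707 × 0.625) = 19.88 kip/in → adequate.

f_max ≈ 8.9 kip/in; adequate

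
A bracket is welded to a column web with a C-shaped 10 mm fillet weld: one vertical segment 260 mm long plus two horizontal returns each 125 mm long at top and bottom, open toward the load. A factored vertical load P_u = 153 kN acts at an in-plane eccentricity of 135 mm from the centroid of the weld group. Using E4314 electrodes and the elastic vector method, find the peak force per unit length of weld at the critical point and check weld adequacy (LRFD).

E43XX → F_EXX = 430 MPa.
Total weld length L_w = 510 mm. Treat welds as unit-width lines.
Centroid: x̄ = 2×125×62.5 / 510 = 30.64 mm from the vertical weld.
Polar moment about centroid: J = I_x + I_y = [260³/12 + 2×125×130²] + [260×30.64² + 2(125³/12 + 125×31.86²)] = 6513000 mm³.
Direct shear f_v = P/L_w = 153×10³ / 510 = 300 N/mm (vertical).
Torsion M = P·e = 153×10³ × 135 = 20655000 N·mm.
Critical point at (x, y) = (94.36, 130) from centroid. f_tx = M·y/J = 412.3 N/mm; f_ty = M·x/J = 299.3 N/mm.
Resultant f_max = √[f_tx² + (f_v + f_ty)²] = √[412.3² + (300 + 299.3)²] = 727.4 N/mm.
Capacity per unit length: φr_n = 0.75 × 0.6 × 430 × (0.707 × 10) = 1368 N/mm.
727.4 ≤ 1368 → adequate.

f_max ≈ 727 N/mm; adequate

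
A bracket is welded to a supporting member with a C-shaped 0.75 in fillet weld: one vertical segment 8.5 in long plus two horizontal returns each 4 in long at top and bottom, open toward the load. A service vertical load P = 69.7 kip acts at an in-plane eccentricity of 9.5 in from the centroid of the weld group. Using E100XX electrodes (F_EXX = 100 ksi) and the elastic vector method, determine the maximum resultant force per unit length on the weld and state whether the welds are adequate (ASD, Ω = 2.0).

Total weld length L_w = 16.5 in. Treat welds as unit-width lines.
Centroid: x̄ = 2×4×2 / 16.5 = 0.9697 in from the vertical weld.
Polar moment about centroid: J = I_x + I_y = [8.5³/12 + 2×4×4.25²] + [8.5×0.9697² + 2(4³/12 + 4×1.03²)] = 222.8 in³.
Direct shear f_v = P/L_w = 69.7 / 16.5 = 4.224 kip/in (vertical).
Torsion M = P·e = 69.7 × 9.5 = 662.15 kip·in.
Critical point at (x, y) = (3.03, 4.25) from centroid. f_tx = M·y/J = 12.63 kip/in; f_ty = M·x/J = 9.005 kip/in.
Resultant f_max = √[f_tx² + (f_v + f_ty)²] = √[12.63² + (4.224 + 9.005)²] = 18.29 kip/in.
Capacity per unit length: r_n/Ω = (1/2.0) × 0.6 × 100 × (0.707 × 0.75) = 15.91 kip/in.
18.29 > 15.91 → NOT adequate.

f_max ≈ 18.3 kip/in; NOT adequate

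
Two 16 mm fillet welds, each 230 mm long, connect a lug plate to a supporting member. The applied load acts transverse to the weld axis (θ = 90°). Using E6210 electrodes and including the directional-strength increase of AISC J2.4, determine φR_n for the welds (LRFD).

φR_n ≈ 2180 kN

E62XX → F_EXX = 620 MPa.
t_e = 0.707 × 16 = 11.31 mm; A_we = 11.31 × 460 = 5204 mm².
Directional factor: 1.0 + 0.5 sin^1.5(90°) = 1.5.
F_nw = 0.6 × 620 × 1.5 = 558 MPa.
φR_n = 0.75 × 558 × 5204 × 10⁻³ = 2178 kN.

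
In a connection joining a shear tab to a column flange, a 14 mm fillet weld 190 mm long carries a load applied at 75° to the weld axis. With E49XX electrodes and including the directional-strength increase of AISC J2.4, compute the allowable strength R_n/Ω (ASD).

R_n/Ω ≈ 408 kN

E49XX → F_EXX = 490 MPa.
t_e = 0.707 × 14 = 9.898 mm; A_we = 9.898 × 190 = 1881 mm².
Directional factor: 1.0 + 0.5 sin^1.5(75°) = 1.475.
F_nw = 0.6 × 490 × 1.475 = 433.6 MPa.
R_n/Ω = (433.6 × 1881) / 2.0 × 10⁻³ = 407.7 kN.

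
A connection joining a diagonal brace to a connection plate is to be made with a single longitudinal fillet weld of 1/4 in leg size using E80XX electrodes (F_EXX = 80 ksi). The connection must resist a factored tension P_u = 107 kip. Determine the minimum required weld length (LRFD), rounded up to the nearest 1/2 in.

Throat t_e = 0.707 × 0.25 = 0.1767 in.
φr_n = 0.75 × 0.6 × 80 × 0.1767 = 6.363 kip/in.
L_req = P_u / φr_n = 107 / 6.363 = 16.82 in total.
Round up → use L = 17 in.

L = 17 in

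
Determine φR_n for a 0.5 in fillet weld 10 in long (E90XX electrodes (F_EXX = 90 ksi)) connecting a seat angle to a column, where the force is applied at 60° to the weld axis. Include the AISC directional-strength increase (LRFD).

t_e = 0.707 × 0.5 = 0.3535 in; A_we = 0.3535 × 10 = 3.535 in².
Directional factor: 1.0 + 0.5 sin^1.5(60°) = 1.403.
F_nw = 0.6 × 90 × 1.403 = 75.76 ksi.
φR_n = 0.75 × 75.76 × 3.535 = 200.9 kip.

φR_n ≈ 201 kip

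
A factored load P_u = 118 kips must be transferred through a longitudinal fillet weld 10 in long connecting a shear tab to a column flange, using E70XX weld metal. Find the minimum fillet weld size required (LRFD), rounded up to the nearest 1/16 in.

w = 9/16 in

E70XX → F_EXX = 70 ksi.
Total weld length L = 10 in.
Required throat t_e = P_u / (φ × 0.6 F_EXX × L) = 118 / (0.75 × 0.6 × 70 × 10) = 0.3746 in.
Required leg w = t_e / 0.707 = 0.5298 in → use 9/16 in.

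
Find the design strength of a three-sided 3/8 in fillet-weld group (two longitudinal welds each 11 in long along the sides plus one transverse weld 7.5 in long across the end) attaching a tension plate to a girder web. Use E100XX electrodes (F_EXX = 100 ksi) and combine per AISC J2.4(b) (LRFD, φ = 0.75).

t_e = 0.707 × 0.375 = 0.2651 in.
R_nwl = 0.6 × 100 × 0.2651 × 22 = 350 kip (longitudinal, 2 welds).
R_nwt = 0.6 × 100 × 0.2651 × 7.5 = 119.3 kip (transverse, base value).
(i) R_nwl + R_nwt = 469.3 kip; (ii) 0.85 R_nwl + 1.5 R_nwt = 476.4 kip.
R_n = max = 476.4 kip [governs: (ii)]; φR_n = 357.3 kip.

φR_n ≈ 357 kip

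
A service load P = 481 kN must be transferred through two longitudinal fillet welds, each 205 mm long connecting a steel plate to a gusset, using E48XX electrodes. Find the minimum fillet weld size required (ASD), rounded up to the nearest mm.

E48XX → F_EXX = 480 MPa.
Total weld length L = 410 mm.
Required throat t_e = P × Ω / (0.6 F_EXX × L) = 481 × 2.0 / (0.6 × 480 × 410 × 10⁻³) = 8.147 mm.
Required leg w = t_e / 0.707 = 11.52 mm → use 12 mm.

w = 12 mm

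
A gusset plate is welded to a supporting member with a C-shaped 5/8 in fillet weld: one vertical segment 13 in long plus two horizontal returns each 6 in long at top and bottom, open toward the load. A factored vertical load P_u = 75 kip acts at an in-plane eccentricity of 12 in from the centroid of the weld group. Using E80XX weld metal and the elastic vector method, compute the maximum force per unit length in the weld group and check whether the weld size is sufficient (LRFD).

f_max ≈ 11.1 kip/in; adequate

E80XX → F_EXX = 80 ksi.
Total weld length L_w = 25 in. Treat welds as unit-width lines.
Centroid: x̄ = 2×6×3 / 25 = 1.44 in from the vertical weld.
Polar moment about centroid: J = I_x + I_y = [13³/12 + 2×6×6.5²] + [13×1.44² + 2(6³/12 + 6×1.56²)] = 782.2 in³.
Direct shear f_v = P/L_w = 75 / 25 = 3 kip/in (vertical).
Torsion M = P·e = 75 × 12 = 900 kip·in.
Critical point at (x, y) = (4.56, 6.5) from centroid. f_tx = M·y/J = 7.478 kip/in; f_ty = M·x/J = 5.246 kip/in.
Resultant f_max = √[f_tx² + (f_v + f_ty)²] = √[7.478² + (3 + 5.246)²] = 11.13 kip/in.
Capacity per unit length: φr_n = 0.75 × 0.6 × 80 × (0.707 × 0.625) = 15.91 kip/in.
11.13 ≤ 15.91 → adequate.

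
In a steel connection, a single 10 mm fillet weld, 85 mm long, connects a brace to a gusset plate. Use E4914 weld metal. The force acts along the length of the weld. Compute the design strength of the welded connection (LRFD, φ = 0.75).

φR_n ≈ 133 kN

E49XX → F_EXX = 490 MPa.
Effective throat t_e = 0.707 × 10 = 7.07 mm.
Total length L = 85 mm; A_we = 7.07 × 85 = 600.9 mm².
F_nw = 0.6 F_EXX = 0.6 × 490 = 294 MPa.
φR_n = 0.75 × 294 × 600.9 × 10⁻³ = 132.5 kN.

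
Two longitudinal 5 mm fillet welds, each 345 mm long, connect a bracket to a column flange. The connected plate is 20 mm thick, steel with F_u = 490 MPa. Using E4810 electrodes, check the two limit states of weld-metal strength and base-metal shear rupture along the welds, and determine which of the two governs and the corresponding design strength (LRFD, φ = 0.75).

E48XX → F_EXX = 480 MPa.
t_e = 0.707 × 5 = 3.535 mm; L = 690 mm.
Weld metal: φR_n = 0.75 × 0.6 × 480 × 3.535 × 690 × 10⁻³ = 526.9 kN.
Base metal (shear rupture): φR_n = 0.75 × 0.6 × 490 × 20 × 690 × 10⁻³ = 3043 kN.
Governing: weld metal.

φR_n ≈ 527 kN (weld metal governs)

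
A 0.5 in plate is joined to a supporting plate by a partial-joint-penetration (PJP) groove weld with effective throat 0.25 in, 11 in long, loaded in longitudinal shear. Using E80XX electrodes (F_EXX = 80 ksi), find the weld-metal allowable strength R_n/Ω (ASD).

R_n/Ω ≈ 66 kip

Effective throat (given) t_e = 0.25 in.
A_we = 0.25 × 11 = 2.75 in².
F_nw = 0.6 F_EXX = 48 ksi.
R_n/Ω = (48 × 2.75) / 2.0 = 66 kip.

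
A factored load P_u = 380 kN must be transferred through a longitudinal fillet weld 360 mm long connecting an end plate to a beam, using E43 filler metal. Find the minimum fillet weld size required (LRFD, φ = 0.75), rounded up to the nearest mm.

w = 8 mm

E43XX → F_EXX = 430 MPa.
Total weld length L = 360 mm.
Required throat t_e = P_u / (φ × 0.6 F_EXX × L) = 380 / (0.75 × 0.6 × 430 × 360 × 10⁻³) = 5.455 mm.
Required leg w = t_e / 0.707 = 7.716 mm → use 8 mm.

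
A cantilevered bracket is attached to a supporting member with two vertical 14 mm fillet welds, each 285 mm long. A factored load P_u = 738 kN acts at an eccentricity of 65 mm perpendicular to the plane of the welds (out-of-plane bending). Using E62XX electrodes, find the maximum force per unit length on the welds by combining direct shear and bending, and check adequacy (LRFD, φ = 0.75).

f_max ≈ 2190 N/mm; adequate

E62XX → F_EXX = 620 MPa.
L_w = 2 × 285 = 570 mm; section modulus (unit throat) S = 2 × L²/6 = 27080 mm².
Direct shear f_v = P/L_w = 738×10³/570 = 1295 N/mm.
Moment M = P × e = 738×10³ × 65 = 47970000 N·mm; bending f_b = M/S = 1772 N/mm.
f_max = √(f_v² + f_b²) = √(1295² + 1772²) = 2194 N/mm.
φr_n = 0.75 × 0.6 × 620 × (0.707 × 14) = 2762 N/mm → adequate.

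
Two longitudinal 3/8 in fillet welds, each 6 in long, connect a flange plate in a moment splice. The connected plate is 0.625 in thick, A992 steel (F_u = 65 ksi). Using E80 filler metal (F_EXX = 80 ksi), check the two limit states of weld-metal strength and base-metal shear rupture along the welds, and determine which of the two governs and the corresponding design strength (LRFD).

t_e = 0.707 × 0.375 = 0.2651 in; L = 12 in.
Weld metal: φR_n = 0.75 × 0.6 × 80 × 0.2651 × 12 = 114.5 kip.
Base metal (shear rupture): φR_n = 0.75 × 0.6 × 65 × 0.625 × 12 = 219.4 kip.
Governing: weld metal.

φR_n ≈ 115 kip (weld metal governs)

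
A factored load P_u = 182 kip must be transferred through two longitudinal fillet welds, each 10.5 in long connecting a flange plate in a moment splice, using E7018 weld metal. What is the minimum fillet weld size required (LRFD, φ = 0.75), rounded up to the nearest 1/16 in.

E70XX → F_EXX = 70 ksi.
Total weld length L = 21 in.
Required throat t_e = P_u / (φ × 0.6 F_EXX × L) = 182 / (0.75 × 0.6 × 70 × 21) = 0.2751 in.
Required leg w = t_e / 0.707 = 0.3892 in → use 7/16 in.

w = 7/16 in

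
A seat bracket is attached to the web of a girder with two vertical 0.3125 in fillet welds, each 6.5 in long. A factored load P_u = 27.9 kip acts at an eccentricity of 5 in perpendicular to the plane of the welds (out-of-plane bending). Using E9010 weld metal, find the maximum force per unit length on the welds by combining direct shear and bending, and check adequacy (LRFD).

E90XX → F_EXX = 90 ksi.
L_w = 2 × 6.5 = 13 in; section modulus (unit throat) S = 2 × L²/6 = 14.08 in².
Direct shear f_v = P/L_w = 27.9/13 = 2.146 kip/in.
Moment M = P × e = 27.9 × 5 = 139.5 kip·in; bending f_b = M/S = 9.905 kip/in.
f_max = √(f_v² + f_b²) = √(2.146² + 9.905²) = 10.14 kip/in.
φr_n = 0.75 × 0.6 × 90 × (0.707 × 0.3125) = 8.948 kip/in → NOT adequate.

f_max ≈ 10.1 kip/in; NOT adequate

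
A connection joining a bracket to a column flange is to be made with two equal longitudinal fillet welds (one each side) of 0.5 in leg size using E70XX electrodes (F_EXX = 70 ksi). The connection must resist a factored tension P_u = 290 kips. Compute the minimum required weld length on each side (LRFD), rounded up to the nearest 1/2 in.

L = 13.5 in on each side

Throat t_e = 0.707 × 0.5 = 0.3535 in.
φr_n = 0.75 × 0.6 × 70 × 0.3535 = 11.14 kips/in.
L_req = P_u / φr_n = 290 / 11.14 = 26.04 in total.
Per side: 26.04 / 2 = 13.02 in.
Round up → use L = 13.5 in on each side.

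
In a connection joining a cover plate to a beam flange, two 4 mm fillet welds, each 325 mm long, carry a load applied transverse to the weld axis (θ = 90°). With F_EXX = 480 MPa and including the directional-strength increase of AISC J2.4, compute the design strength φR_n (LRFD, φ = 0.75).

φR_n ≈ 596 kN

t_e = 0.707 × 4 = 2.828 mm; A_we = 2.828 × 650 = 1838 mm².
Directional factor: 1.0 + 0.5 sin^1.5(90°) = 1.5.
F_nw = 0.6 × 480 × 1.5 = 432 MPa.
φR_n = 0.75 × 432 × 1838 × 10⁻³ = 595.6 kN.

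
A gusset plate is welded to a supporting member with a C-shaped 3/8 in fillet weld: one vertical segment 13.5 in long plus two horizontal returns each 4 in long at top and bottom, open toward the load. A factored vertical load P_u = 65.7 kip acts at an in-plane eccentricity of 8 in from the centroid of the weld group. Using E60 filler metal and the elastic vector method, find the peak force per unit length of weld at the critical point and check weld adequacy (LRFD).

E60XX → F_EXX = 60 ksi.
Total weld length L_w = 21.5 in. Treat welds as unit-width lines.
Centroid: x̄ = 2×4×2 / 21.5 = 0.7442 in from the vertical weld.
Polar moment about centroid: J = I_x + I_y = [13.5³/12 + 2×4×6.75²] + [13.5×0.7442² + 2(4³/12 + 4×1.256²)] = 600.3 in³.
Direct shear f_v = P/L_w = 65.7 / 21.5 = 3.056 kip/in (vertical).
Torsion M = P·e = 65.7 × 8 = 525.6 kip·in.
Critical point at (x, y) = (3.256, 6.75) from centroid. f_tx = M·y/J = 5.91 kip/in; f_ty = M·x/J = 2.851 kip/in.
Resultant f_max = √[f_tx² + (f_v + f_ty)²] = √[5.91² + (3.056 + 2.851)²] = 8.356 kip/in.
Capacity per unit length: φr_n = 0.75 × 0.6 × 60 × (0.707 × 0.375) = 7.158 kip/in.
8.356 > 7.158 → NOT adequate.

f_max ≈ 8.36 kip/in; NOT adequate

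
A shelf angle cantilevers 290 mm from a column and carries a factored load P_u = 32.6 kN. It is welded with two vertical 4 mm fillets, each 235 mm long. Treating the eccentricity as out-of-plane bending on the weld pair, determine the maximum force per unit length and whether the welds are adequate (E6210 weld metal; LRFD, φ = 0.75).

f_max ≈ 518 N/mm; adequate

E62XX → F_EXX = 620 MPa.
L_w = 2 × 235 = 470 mm; section modulus (unit throat) S = 2 × L²/6 = 18410 mm².
Direct shear f_v = P/L_w = 32.6×10³/470 = 69.36 N/mm.
Moment M = P × e = 32.6×10³ × 290 = 9454000 N·mm; bending f_b = M/S = 513.6 N/mm.
f_max = √(f_v² + f_b²) = √(69.36² + 513.6²) = 518.2 N/mm.
φr_n = 0.75 × 0.6 × 620 × (0.707 × 4) = 789 N/mm → adequate.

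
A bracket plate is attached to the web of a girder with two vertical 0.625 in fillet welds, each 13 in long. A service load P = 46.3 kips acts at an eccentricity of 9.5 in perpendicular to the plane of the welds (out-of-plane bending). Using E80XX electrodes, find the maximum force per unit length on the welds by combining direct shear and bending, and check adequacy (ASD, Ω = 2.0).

E80XX → F_EXX = 80 ksi.
L_w = 2 × 13 = 26 in; section modulus (unit throat) S = 2 × L²/6 = 56.33 in².
Direct shear f_v = P/L_w = 46.3/26 = 1.781 kip/in.
Moment M = P × e = 46.3 × 9.5 = 439.85 kip·in; bending f_b = M/S = 7.808 kip/in.
f_max = √(f_v² + f_b²) = √(1.781² + 7.808²) = 8.008 kip/in.
r_n/Ω = (1/2.0) × 0.6 × 80 × (0.707 × 0.625) = 10.6 kip/in → adequate.

f_max ≈ 8.01 kip/in; adequate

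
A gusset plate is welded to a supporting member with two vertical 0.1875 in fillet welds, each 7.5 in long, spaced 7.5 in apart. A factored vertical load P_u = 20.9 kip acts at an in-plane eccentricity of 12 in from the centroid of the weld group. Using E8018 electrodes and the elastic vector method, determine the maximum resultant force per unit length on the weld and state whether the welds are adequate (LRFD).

E80XX → F_EXX = 80 ksi.
Total weld length L_w = 15 in. Treat welds as unit-width lines.
Polar moment about centroid: J = 2[d³/12 + d(b/2)²] = 2[7.5³/12 + 7.5×3.75²] = 281.2 in³.
Direct shear f_v = P/L_w = 20.9 / 15 = 1.393 kip/in (vertical).
Torsion M = P·e = 20.9 × 12 = 250.8 kip·in.
Critical point at (x, y) = (3.75, 3.75) from centroid. f_tx = M·y/J = 3.344 kip/in; f_ty = M·x/J = 3.344 kip/in.
Resultant f_max = √[f_tx² + (f_v + f_ty)²] = √[3.344² + (1.393 + 3.344)²] = 5.799 kip/in.
Capacity per unit length: φr_n = 0.75 × 0.6 × 80 × (0.707 × 0.1875) = 4.772 kip/in.
5.799 > 4.772 → NOT adequate.

f_max ≈ 5.8 kip/in; NOT adequate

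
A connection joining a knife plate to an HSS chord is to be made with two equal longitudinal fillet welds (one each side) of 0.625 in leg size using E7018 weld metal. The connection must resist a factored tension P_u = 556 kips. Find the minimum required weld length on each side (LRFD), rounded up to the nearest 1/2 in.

L = 20 in on each side

E70XX → F_EXX = 70 ksi.
Throat t_e = 0.707 × 0.625 = 0.4419 in.
φr_n = 0.75 × 0.6 × 70 × 0.4419 = 13.92 kips/in.
L_req = P_u / φr_n = 556 / 13.92 = 39.95 in total.
Per side: 39.95 / 2 = 19.97 in.
Round up → use L = 20 in on each side.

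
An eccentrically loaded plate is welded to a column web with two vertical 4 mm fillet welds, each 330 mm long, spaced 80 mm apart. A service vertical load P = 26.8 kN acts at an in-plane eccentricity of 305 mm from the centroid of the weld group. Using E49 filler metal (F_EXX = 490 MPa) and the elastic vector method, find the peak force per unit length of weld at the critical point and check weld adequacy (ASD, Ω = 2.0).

f_max ≈ 210 N/mm; adequate

Total weld length L_w = 660 mm. Treat welds as unit-width lines.
Polar moment about centroid: J = 2[d³/12 + d(b/2)²] = 2[330³/12 + 330×40²] = 7046000 mm³.
Direct shear f_v = P/L_w = 26.8×10³ / 660 = 40.61 N/mm (vertical).
Torsion M = P·e = 26.8×10³ × 305 = 8174000 N·mm.
Critical point at (x, y) = (40, 165) from centroid. f_tx = M·y/J = 191.4 N/mm; f_ty = M·x/J = 46.41 N/mm.
Resultant f_max = √[f_tx² + (f_v + f_ty)²] = √[191.4² + (40.61 + 46.41)²] = 210.3 N/mm.
Capacity per unit length: r_n/Ω = (1/2.0) × 0.6 × 490 × (0.707 × 4) = 415.7 N/mm.
210.3 ≤ 415.7 → adequate.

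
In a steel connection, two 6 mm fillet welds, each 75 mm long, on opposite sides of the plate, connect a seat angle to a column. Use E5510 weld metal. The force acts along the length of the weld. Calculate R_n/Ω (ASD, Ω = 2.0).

E55XX → F_EXX = 550 MPa.
Effective throat t_e = 0.707 × 6 = 4.242 mm.
Total length L = 150 mm; A_we = 4.242 × 150 = 636.3 mm².
F_nw = 0.6 F_EXX = 0.6 × 550 = 330 MPa.
R_n = 330 × 636.3 × 10⁻³ = 210 kN; R_n/Ω = 210/2.0 = 105 kN.

R_n/Ω ≈ 105 kN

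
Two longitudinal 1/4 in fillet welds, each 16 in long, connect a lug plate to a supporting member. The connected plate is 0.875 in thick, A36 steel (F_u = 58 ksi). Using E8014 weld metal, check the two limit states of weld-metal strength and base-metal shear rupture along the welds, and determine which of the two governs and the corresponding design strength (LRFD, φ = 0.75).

φR_n ≈ 204 kip (weld metal governs)

E80XX → F_EXX = 80 ksi.
t_e = 0.707 × 0.25 = 0.1767 in; L = 32 in.
Weld metal: φR_n = 0.75 × 0.6 × 80 × 0.1767 × 32 = 203.6 kip.
Base metal (shear rupture): φR_n = 0.75 × 0.6 × 58 × 0.875 × 32 = 730.8 kip.
Governing: weld metal.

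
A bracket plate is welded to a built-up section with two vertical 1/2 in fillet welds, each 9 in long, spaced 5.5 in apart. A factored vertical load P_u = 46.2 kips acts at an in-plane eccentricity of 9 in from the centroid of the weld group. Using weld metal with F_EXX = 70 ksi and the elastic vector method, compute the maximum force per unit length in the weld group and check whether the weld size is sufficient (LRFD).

f_max ≈ 10.1 kip/in; adequate

Total weld length L_w = 18 in. Treat welds as unit-width lines.
Polar moment about centroid: J = 2[d³/12 + d(b/2)²] = 2[9³/12 + 9×2.75²] = 257.6 in³.
Direct shear f_v = P/L_w = 46.2 / 18 = 2.567 kip/in (vertical).
Torsion M = P·e = 46.2 × 9 = 415.8 kip·in.
Critical point at (x, y) = (2.75, 4.5) from centroid. f_tx = M·y/J = 7.263 kip/in; f_ty = M·x/J = 4.438 kip/in.
Resultant f_max = √[f_tx² + (f_v + f_ty)²] = √[7.263² + (2.567 + 4.438)²] = 10.09 kip/in.
Capacity per unit length: φr_n = 0.75 × 0.6 × 70 × (0.707 × 0.5) = 11.14 kip/in.
10.09 ≤ 11.14 → adequate.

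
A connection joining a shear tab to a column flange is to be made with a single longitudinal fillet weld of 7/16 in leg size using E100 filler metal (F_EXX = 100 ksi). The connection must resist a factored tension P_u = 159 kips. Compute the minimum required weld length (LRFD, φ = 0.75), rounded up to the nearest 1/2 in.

Throat t_e = 0.707 × 0.4375 = 0.3093 in.
φr_n = 0.75 × 0.6 × 100 × 0.3093 = 13.92 kips/in.
L_req = P_u / φr_n = 159 / 13.92 = 11.42 in total.
Round up → use L = 11.5 in.

L = 11.5 in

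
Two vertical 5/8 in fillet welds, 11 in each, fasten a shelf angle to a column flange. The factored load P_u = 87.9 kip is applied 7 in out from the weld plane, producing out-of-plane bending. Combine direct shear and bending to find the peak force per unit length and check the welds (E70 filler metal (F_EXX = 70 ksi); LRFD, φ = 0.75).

f_max ≈ 15.8 kip/in; NOT adequate

L_w = 2 × 11 = 22 in; section modulus (unit throat) S = 2 × L²/6 = 40.33 in².
Direct shear f_v = P/L_w = 87.9/22 = 3.995 kip/in.
Moment M = P × e = 87.9 × 7 = 615.3 kip·in; bending f_b = M/S = 15.26 kip/in.
f_max = √(f_v² + f_b²) = √(3.995² + 15.26²) = 15.77 kip/in.
φr_n = 0.75 × 0.6 × 70 × (0.707 × 0.625) = 13.92 kip/in → NOT adequate.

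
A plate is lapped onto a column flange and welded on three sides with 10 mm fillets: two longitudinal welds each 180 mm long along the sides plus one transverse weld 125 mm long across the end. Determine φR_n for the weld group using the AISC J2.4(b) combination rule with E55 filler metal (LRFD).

φR_n ≈ 864 kN

E55XX → F_EXX = 550 MPa.
t_e = 0.707 × 10 = 7.07 mm.
R_nwl = 0.6 × 550 × 7.07 × 360 × 10⁻³ = 839.9 kN (longitudinal, 2 welds).
R_nwt = 0.6 × 550 × 7.07 × 125 × 10⁻³ = 291.6 kN (transverse, base value).
(i) R_nwl + R_nwt = 1132 kN; (ii) 0.85 R_nwl + 1.5 R_nwt = 1151 kN.
R_n = max = 1151 kN [governs: (ii)]; φR_n = 863.5 kN.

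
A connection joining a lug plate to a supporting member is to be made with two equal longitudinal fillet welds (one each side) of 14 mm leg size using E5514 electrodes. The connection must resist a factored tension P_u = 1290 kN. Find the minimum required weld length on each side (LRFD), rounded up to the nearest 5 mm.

L = 265 mm on each side

E55XX → F_EXX = 550 MPa.
Throat t_e = 0.707 × 14 = 9.898 mm.
φr_n = 0.75 × 0.6 × 550 × 9.898 × 10⁻³ = 2.45 kN/mm.
L_req = P_u / φr_n = 1290 / 2.45 = 526.6 mm total.
Per side: 526.6 / 2 = 263.3 mm.
Round up → use L = 265 mm on each side.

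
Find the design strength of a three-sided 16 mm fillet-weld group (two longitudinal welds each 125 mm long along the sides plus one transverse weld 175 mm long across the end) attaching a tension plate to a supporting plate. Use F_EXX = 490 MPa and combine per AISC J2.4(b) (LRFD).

φR_n ≈ 1180 kN

t_e = 0.707 × 16 = 11.31 mm.
R_nwl = 0.6 × 490 × 11.31 × 250 × 10⁻³ = 831.4 kN (longitudinal, 2 welds).
R_nwt = 0.6 × 490 × 11.31 × 175 × 10⁻³ = 582 kN (transverse, base value).
(i) R_nwl + R_nwt = 1413 kN; (ii) 0.85 R_nwl + 1.5 R_nwt = 1580 kN.
R_n = max = 1580 kN [governs: (ii)]; φR_n = 1185 kN.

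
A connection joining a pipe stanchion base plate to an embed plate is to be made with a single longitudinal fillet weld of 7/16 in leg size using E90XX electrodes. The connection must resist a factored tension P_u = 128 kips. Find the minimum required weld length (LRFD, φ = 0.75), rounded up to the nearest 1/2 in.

L = 10.5 in

E90XX → F_EXX = 90 ksi.
Throat t_e = 0.707 × 0.4375 = 0.3093 in.
φr_n = 0.75 × 0.6 × 90 × 0.3093 = 12.53 kips/in.
L_req = P_u / φr_n = 128 / 12.53 = 10.22 in total.
Round up → use L = 10.5 in.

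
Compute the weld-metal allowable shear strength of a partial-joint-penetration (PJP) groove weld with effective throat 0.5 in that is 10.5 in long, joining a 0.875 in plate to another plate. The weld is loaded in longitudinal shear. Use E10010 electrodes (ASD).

E100XX → F_EXX = 100 ksi.
Effective throat (given) t_e = 0.5 in.
A_we = 0.5 × 10.5 = 5.25 in².
F_nw = 0.6 F_EXX = 60 ksi.
R_n/Ω = (60 × 5.25) / 2.0 = 157.5 kips.

R_n/Ω ≈ 158 kips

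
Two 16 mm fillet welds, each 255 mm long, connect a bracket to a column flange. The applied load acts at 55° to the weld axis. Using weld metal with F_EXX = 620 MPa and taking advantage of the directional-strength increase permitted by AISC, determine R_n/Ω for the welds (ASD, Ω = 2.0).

t_e = 0.707 × 16 = 11.31 mm; A_we = 11.31 × 510 = 5769 mm².
Directional factor: 1.0 + 0.5 sin^1.5(55°) = 1.371.
F_nw = 0.6 × 620 × 1.371 = 509.9 MPa.
R_n/Ω = (509.9 × 5769) / 2.0 × 10⁻³ = 1471 kN.

R_n/Ω ≈ 1470 kN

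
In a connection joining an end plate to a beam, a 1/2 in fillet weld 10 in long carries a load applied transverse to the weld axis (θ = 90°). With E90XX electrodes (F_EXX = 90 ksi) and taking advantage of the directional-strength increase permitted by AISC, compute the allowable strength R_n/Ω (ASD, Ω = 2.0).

t_e = 0.707 × 0.5 = 0.3535 in; A_we = 0.3535 × 10 = 3.535 in².
Directional factor: 1.0 + 0.5 sin^1.5(90°) = 1.5.
F_nw = 0.6 × 90 × 1.5 = 81 ksi.
R_n/Ω = (81 × 3.535) / 2.0 = 143.2 kips.

R_n/Ω ≈ 143 kips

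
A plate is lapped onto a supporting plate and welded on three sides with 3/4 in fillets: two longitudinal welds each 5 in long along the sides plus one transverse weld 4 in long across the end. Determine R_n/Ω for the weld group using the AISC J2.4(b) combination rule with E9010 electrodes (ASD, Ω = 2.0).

R_n/Ω ≈ 208 kip

E90XX → F_EXX = 90 ksi.
t_e = 0.707 × 0.75 = 0.5302 in.
R_nwl = 0.6 × 90 × 0.5302 × 10 = 286.3 kip (longitudinal, 2 welds).
R_nwt = 0.6 × 90 × 0.5302 × 4 = 114.5 kip (transverse, base value).
(i) R_nwl + R_nwt = 400.9 kip; (ii) 0.85 R_nwl + 1.5 R_nwt = 415.2 kip.
R_n = max = 415.2 kip [governs: (ii)]; R_n/Ω = 207.6 kip.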